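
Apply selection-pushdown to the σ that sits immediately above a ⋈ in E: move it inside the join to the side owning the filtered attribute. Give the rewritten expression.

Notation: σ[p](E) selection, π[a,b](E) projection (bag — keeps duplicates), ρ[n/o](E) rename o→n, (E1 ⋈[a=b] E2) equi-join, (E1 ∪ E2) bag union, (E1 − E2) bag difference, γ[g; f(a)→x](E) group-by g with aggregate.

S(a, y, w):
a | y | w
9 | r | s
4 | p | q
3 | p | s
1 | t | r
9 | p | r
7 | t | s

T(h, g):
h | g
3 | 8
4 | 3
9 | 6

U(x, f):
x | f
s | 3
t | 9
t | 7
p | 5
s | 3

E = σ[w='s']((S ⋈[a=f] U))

σ filters on w, owned by the left side.
E' = (σ[w='s'](S) ⋈[a=f] U)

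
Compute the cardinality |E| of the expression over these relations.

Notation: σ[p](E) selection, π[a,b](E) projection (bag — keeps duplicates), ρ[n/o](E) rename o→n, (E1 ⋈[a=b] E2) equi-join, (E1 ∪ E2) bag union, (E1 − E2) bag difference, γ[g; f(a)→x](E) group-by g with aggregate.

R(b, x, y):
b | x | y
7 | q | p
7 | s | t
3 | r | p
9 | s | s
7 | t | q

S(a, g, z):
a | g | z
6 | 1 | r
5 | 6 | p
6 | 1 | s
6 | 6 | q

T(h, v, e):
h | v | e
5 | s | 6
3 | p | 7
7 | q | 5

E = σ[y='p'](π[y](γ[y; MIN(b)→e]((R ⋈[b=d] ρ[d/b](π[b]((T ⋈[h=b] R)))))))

Per-node cardinality:
  R → 5
  T → 3
  R → 5
  (T ⋈[h=b] R) → 4
  π[b]((T ⋈[h=b] R)) → 4
  ρ[d/b](π[b]((T ⋈[h=b] R))) → 4
  (R ⋈[b=d] ρ[d/b](π[b]((T ⋈[h=b] R)))) → 10
  γ[y; MIN(b)→e]((R ⋈[b=d] ρ[d/b](π[b]((T ⋈[h=b] R))))) → 3
  π[y](γ[y; MIN(b)→e]((R ⋈[b=d] ρ[d/b](π[b]((T ⋈[h=b] R)))))) → 3
  σ[y='p'](π[y](γ[y; MIN(b)→e]((R ⋈[b=d] ρ[d/b](π[b]((T ⋈[h=b] R))))))) → 1

|E| = 1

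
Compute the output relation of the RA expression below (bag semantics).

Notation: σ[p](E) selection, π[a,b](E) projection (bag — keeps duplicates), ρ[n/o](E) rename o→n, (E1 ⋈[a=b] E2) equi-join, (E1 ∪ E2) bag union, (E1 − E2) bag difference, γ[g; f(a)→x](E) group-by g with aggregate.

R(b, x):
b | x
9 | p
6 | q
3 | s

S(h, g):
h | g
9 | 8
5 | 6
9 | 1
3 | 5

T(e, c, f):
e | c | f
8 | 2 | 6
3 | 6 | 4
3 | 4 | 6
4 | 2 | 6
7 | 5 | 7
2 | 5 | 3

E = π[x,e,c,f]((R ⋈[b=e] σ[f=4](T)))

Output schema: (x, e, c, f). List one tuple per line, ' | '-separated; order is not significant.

Subexpression sizes:
  R → 3
  T → 6
  σ[f=4](T) → 1
  (R ⋈[b=e] σ[f=4](T)) → 1
  π[x,e,c,f]((R ⋈[b=e] σ[f=4](T))) → 1

== RESULT ==
x | e | c | f
s | 3 | 6 | 4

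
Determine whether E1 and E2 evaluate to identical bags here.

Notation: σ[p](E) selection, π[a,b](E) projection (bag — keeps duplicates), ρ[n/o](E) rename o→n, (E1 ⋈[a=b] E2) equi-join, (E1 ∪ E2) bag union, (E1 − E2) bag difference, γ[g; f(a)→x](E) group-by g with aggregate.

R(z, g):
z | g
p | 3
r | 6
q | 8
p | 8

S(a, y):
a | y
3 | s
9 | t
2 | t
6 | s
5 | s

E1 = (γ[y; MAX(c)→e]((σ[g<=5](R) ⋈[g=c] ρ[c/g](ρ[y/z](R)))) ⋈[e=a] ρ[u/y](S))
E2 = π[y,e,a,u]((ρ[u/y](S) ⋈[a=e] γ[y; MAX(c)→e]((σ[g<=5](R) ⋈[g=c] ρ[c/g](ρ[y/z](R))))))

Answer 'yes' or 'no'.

E1 row counts bottom-up:
  R → 4
  σ[g<=5](R) → 1
  R → 4
  ρ[y/z](R) → 4
  ρ[c/g](ρ[y/z](R)) → 4
  (σ[g<=5](R) ⋈[g=c] ρ[c/g](ρ[y/z](R))) → 1
  γ[y; MAX(c)→e]((σ[g<=5](R) ⋈[g=c] ρ[c/g](ρ[y/z](R)))) → 1
  S → 5
  ρ[u/y](S) → 5
  (γ[y; MAX(c)→e]((σ[g<=5](R) ⋈[g=c] ρ[c/g](ρ[y/z](R)))) ⋈[e=a] ρ[u/y](S)) → 1
E2 row counts bottom-up:
  S → 5
  ρ[u/y](S) → 5
  R → 4
  σ[g<=5](R) → 1
  R → 4
  ρ[y/z](R) → 4
  ρ[c/g](ρ[y/z](R)) → 4
  (σ[g<=5](R) ⋈[g=c] ρ[c/g](ρ[y/z](R))) → 1
  γ[y; MAX(c)→e]((σ[g<=5](R) ⋈[g=c] ρ[c/g](ρ[y/z](R)))) → 1
  (ρ[u/y](S) ⋈[a=e] γ[y; MAX(c)→e]((σ[g<=5](R) ⋈[g=c] ρ[c/g](ρ[y/z](R))))) → 1
  π[y,e,a,u]((ρ[u/y](S) ⋈[a=e] γ[y; MAX(c)→e]((σ[g<=5](R) ⋈[g=c] ρ[c/g](ρ[y/z](R)))))) → 1

E1 and E2 produce the same multiset:
y | e | a | u
p | 3 | 3 | s

yes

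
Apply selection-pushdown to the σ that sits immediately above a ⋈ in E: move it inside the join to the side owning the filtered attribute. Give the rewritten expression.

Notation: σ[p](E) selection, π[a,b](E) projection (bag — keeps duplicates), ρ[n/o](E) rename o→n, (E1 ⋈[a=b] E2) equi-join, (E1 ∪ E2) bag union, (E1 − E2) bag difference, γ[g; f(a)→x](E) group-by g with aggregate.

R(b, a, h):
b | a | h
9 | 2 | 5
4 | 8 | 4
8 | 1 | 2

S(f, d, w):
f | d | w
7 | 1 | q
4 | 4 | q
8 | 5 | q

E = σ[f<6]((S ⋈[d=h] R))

σ filters on f, owned by the left side.
E' = (σ[f<6](S) ⋈[d=h] R)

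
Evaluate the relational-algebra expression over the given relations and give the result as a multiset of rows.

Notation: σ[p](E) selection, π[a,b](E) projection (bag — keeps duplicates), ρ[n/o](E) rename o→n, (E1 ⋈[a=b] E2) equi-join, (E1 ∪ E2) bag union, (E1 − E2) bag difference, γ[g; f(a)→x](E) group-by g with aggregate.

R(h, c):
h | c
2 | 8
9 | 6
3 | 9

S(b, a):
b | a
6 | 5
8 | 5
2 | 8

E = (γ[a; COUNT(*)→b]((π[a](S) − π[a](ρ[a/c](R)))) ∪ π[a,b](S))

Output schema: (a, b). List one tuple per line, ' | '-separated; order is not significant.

Subexpression sizes:
  S → 3
  π[a](S) → 3
  R → 3
  ρ[a/c](R) → 3
  π[a](ρ[a/c](R)) → 3
  (π[a](S) − π[a](ρ[a/c](R))) → 2
  γ[a; COUNT(*)→b]((π[a](S) − π[a](ρ[a/c](R)))) → 1
  S → 3
  π[a,b](S) → 3
  (γ[a; COUNT(*)→b]((π[a](S) − π[a](ρ[a/c](R)))) ∪ π[a,b](S)) → 4

== RESULT ==
a | b
5 | 2
5 | 6
5 | 8
8 | 2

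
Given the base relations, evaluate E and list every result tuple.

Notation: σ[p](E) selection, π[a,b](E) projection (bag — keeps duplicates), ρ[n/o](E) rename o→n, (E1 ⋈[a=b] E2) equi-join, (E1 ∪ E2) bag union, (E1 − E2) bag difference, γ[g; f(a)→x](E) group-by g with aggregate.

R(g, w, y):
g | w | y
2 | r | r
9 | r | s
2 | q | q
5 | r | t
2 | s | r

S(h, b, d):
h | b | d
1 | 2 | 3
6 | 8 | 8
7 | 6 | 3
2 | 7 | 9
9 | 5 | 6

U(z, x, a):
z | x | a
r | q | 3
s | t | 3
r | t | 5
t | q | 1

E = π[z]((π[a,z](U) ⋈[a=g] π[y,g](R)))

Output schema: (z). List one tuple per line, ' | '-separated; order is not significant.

Row counts bottom-up:
  U → 4
  π[a,z](U) → 4
  R → 5
  π[y,g](R) → 5
  (π[a,z](U) ⋈[a=g] π[y,g](R)) → 1
  π[z]((π[a,z](U) ⋈[a=g] π[y,g](R))) → 1

== RESULT ==
z
r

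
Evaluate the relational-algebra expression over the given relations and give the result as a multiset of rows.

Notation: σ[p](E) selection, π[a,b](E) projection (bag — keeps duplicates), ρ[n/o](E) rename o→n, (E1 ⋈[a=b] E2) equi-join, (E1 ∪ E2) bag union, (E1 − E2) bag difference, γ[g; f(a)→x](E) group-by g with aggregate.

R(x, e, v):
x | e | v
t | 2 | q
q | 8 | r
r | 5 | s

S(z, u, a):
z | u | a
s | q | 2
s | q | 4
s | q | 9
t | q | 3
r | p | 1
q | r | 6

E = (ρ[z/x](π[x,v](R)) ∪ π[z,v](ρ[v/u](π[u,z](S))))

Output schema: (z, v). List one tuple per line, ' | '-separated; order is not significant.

Per-node cardinality:
  R → 3
  π[x,v](R) → 3
  ρ[z/x](π[x,v](R)) → 3
  S → 6
  π[u,z](S) → 6
  ρ[v/u](π[u,z](S)) → 6
  π[z,v](ρ[v/u](π[u,z](S))) → 6
  (ρ[z/x](π[x,v](R)) ∪ π[z,v](ρ[v/u](π[u,z](S)))) → 9

== RESULT ==
z | v
q | r
q | r
r | p
r | s
s | q
s | q
s | q
t | q
t | q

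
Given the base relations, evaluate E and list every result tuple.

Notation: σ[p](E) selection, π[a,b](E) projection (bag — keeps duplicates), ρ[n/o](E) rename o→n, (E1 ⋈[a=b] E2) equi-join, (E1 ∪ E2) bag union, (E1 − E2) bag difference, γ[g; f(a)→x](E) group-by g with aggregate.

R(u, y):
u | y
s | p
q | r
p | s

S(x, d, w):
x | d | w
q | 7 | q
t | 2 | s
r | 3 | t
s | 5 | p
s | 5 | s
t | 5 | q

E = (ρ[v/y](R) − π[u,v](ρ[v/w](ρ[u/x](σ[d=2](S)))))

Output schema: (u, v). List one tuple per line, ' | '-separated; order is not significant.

Per-node cardinality:
  R → 3
  ρ[v/y](R) → 3
  S → 6
  σ[d=2](S) → 1
  ρ[u/x](σ[d=2](S)) → 1
  ρ[v/w](ρ[u/x](σ[d=2](S))) → 1
  π[u,v](ρ[v/w](ρ[u/x](σ[d=2](S)))) → 1
  (ρ[v/y](R) − π[u,v](ρ[v/w](ρ[u/x](σ[d=2](S))))) → 3

== RESULT ==
u | v
p | s
q | r
s | p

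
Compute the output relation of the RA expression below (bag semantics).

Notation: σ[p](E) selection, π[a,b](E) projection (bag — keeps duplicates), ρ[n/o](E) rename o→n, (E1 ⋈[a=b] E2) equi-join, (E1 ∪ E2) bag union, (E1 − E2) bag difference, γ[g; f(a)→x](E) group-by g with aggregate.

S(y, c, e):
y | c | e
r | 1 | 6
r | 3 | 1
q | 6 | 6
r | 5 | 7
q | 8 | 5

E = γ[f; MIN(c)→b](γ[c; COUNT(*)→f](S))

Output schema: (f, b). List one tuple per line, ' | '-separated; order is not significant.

Per-node cardinality:
  S → 5
  γ[c; COUNT(*)→f](S) → 5
  γ[f; MIN(c)→b](γ[c; COUNT(*)→f](S)) → 1

== RESULT ==
f | b
1 | 1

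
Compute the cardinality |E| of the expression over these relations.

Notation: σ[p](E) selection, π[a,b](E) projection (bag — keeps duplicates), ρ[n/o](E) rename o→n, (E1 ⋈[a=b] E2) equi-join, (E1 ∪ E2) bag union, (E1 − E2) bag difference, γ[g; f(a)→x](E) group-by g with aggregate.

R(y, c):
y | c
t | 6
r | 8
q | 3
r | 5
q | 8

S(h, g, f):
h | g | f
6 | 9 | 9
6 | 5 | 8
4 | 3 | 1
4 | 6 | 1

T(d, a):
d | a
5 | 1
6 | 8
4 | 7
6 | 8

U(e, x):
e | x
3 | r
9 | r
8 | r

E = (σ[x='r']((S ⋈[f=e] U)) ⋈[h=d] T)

Stepwise |·|:
  S → 4
  U → 3
  (S ⋈[f=e] U) → 2
  σ[x='r']((S ⋈[f=e] U)) → 2
  T → 4
  (σ[x='r']((S ⋈[f=e] U)) ⋈[h=d] T) → 4

|E| = 4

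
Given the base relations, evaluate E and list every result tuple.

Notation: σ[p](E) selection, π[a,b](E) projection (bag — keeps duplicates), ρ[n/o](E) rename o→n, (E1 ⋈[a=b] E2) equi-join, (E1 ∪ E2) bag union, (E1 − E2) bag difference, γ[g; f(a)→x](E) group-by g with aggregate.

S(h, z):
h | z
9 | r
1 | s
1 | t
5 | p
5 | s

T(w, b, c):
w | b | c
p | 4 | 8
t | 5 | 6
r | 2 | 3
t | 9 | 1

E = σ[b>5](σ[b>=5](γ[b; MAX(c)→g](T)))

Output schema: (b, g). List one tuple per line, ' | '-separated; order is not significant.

Row counts bottom-up:
  T → 4
  γ[b; MAX(c)→g](T) → 4
  σ[b>=5](γ[b; MAX(c)→g](T)) → 2
  σ[b>5](σ[b>=5](γ[b; MAX(c)→g](T))) → 1

== RESULT ==
b | g
9 | 1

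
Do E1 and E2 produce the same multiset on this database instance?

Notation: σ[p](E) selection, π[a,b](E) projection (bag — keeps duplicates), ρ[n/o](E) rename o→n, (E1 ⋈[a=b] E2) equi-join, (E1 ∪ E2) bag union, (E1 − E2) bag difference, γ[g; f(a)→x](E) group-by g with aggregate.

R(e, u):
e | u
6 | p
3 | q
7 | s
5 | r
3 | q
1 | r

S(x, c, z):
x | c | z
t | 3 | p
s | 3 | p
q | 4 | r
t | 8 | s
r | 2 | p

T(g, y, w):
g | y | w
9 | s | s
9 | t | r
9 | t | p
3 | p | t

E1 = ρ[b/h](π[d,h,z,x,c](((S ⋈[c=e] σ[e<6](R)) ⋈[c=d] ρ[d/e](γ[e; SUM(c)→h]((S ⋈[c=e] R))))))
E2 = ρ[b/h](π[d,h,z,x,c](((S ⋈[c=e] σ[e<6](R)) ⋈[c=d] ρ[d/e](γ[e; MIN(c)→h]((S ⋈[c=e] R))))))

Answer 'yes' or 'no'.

E1 stepwise |·|:
  S → 5
  R → 6
  σ[e<6](R) → 4
  (S ⋈[c=e] σ[e<6](R)) → 4
  S → 5
  R → 6
  (S ⋈[c=e] R) → 4
  γ[e; SUM(c)→h]((S ⋈[c=e] R)) → 1
  ρ[d/e](γ[e; SUM(c)→h]((S ⋈[c=e] R))) → 1
  ((S ⋈[c=e] σ[e<6](R)) ⋈[c=d] ρ[d/e](γ[e; SUM(c)→h]((S ⋈[c=e] R)))) → 4
  π[d,h,z,x,c](((S ⋈[c=e] σ[e<6](R)) ⋈[c=d] ρ[d/e](γ[e; SUM(c)→h]((S ⋈[c=e] R))))) → 4
  ρ[b/h](π[d,h,z,x,c](((S ⋈[c=e] σ[e<6](R)) ⋈[c=d] ρ[d/e](γ[e; SUM(c)→h]((S ⋈[c=e] R)))))) → 4
E2 stepwise |·|:
  S → 5
  R → 6
  σ[e<6](R) → 4
  (S ⋈[c=e] σ[e<6](R)) → 4
  S → 5
  R → 6
  (S ⋈[c=e] R) → 4
  γ[e; MIN(c)→h]((S ⋈[c=e] R)) → 1
  ρ[d/e](γ[e; MIN(c)→h]((S ⋈[c=e] R))) → 1
  ((S ⋈[c=e] σ[e<6](R)) ⋈[c=d] ρ[d/e](γ[e; MIN(c)→h]((S ⋈[c=e] R)))) → 4
  π[d,h,z,x,c](((S ⋈[c=e] σ[e<6](R)) ⋈[c=d] ρ[d/e](γ[e; MIN(c)→h]((S ⋈[c=e] R))))) → 4
  ρ[b/h](π[d,h,z,x,c](((S ⋈[c=e] σ[e<6](R)) ⋈[c=d] ρ[d/e](γ[e; MIN(c)→h]((S ⋈[c=e] R)))))) → 4

E1 result:
d | b | z | x | c
3 | 12 | p | s | 3
3 | 12 | p | s | 3
3 | 12 | p | t | 3
3 | 12 | p | t | 3
E2 result:
d | b | z | x | c
3 | 3 | p | s | 3
3 | 3 | p | s | 3
3 | 3 | p | t | 3
3 | 3 | p | t | 3
Witness: (3, 12, 'p', 't', 3) appears 2× in E1 but 0× in E2.

no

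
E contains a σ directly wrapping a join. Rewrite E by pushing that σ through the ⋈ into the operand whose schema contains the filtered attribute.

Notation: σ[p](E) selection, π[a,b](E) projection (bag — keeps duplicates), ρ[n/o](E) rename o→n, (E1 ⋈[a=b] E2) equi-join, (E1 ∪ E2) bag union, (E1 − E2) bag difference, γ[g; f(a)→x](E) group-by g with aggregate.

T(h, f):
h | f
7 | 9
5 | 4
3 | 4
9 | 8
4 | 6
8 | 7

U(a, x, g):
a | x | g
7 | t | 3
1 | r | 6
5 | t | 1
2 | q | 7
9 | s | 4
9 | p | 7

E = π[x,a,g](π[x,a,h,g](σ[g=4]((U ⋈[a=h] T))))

σ filters on g, owned by the left side.
E' = π[x,a,g](π[x,a,h,g]((σ[g=4](U) ⋈[a=h] T)))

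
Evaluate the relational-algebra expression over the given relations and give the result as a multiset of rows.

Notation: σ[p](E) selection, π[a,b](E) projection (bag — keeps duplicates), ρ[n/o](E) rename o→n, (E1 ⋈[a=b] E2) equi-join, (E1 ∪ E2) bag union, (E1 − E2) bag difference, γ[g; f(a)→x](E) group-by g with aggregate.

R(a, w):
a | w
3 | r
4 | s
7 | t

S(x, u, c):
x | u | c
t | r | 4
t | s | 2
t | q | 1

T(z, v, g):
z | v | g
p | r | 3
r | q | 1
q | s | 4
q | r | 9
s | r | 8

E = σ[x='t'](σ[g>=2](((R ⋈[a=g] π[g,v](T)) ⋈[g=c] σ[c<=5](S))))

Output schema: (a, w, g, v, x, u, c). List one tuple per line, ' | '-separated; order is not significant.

Stepwise |·|:
  R → 3
  T → 5
  π[g,v](T) → 5
  (R ⋈[a=g] π[g,v](T)) → 2
  S → 3
  σ[c<=5](S) → 3
  ((R ⋈[a=g] π[g,v](T)) ⋈[g=c] σ[c<=5](S)) → 1
  σ[g>=2](((R ⋈[a=g] π[g,v](T)) ⋈[g=c] σ[c<=5](S))) → 1
  σ[x='t'](σ[g>=2](((R ⋈[a=g] π[g,v](T)) ⋈[g=c] σ[c<=5](S)))) → 1

== RESULT ==
a | w | g | v | x | u | c
4 | s | 4 | s | t | r | 4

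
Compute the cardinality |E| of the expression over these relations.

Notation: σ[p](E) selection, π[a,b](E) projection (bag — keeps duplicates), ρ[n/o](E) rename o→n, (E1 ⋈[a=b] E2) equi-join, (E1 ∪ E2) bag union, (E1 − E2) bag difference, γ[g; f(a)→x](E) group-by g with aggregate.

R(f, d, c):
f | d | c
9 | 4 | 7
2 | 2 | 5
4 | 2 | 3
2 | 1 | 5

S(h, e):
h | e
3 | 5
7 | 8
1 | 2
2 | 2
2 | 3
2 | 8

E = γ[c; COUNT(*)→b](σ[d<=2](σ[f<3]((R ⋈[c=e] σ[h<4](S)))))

Row counts bottom-up:
  R → 4
  S → 6
  σ[h<4](S) → 5
  (R ⋈[c=e] σ[h<4](S)) → 3
  σ[f<3]((R ⋈[c=e] σ[h<4](S))) → 2
  σ[d<=2](σ[f<3]((R ⋈[c=e] σ[h<4](S)))) → 2
  γ[c; COUNT(*)→b](σ[d<=2](σ[f<3]((R ⋈[c=e] σ[h<4](S))))) → 1

|E| = 1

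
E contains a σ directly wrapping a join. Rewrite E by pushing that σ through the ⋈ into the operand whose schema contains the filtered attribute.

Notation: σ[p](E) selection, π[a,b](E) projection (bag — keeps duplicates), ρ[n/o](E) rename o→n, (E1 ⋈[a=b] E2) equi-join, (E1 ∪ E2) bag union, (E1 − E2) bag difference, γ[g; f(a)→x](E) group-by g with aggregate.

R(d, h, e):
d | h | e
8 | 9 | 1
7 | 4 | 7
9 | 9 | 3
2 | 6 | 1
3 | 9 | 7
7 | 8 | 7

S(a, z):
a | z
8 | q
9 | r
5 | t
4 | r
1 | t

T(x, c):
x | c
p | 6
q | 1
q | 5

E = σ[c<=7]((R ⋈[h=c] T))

σ filters on c, owned by the right side.
E' = (R ⋈[h=c] σ[c<=7](T))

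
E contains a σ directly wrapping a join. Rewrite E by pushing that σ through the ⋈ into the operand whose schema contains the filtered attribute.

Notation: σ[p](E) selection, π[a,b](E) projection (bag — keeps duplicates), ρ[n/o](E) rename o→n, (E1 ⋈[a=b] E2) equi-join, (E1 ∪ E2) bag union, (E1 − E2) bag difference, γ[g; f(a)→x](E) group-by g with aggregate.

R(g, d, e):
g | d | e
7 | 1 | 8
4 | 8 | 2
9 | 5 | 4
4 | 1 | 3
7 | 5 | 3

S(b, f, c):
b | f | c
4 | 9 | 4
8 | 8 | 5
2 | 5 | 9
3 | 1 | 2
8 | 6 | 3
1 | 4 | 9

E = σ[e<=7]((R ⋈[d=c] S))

σ filters on e, owned by the left side.
E' = (σ[e<=7](R) ⋈[d=c] S)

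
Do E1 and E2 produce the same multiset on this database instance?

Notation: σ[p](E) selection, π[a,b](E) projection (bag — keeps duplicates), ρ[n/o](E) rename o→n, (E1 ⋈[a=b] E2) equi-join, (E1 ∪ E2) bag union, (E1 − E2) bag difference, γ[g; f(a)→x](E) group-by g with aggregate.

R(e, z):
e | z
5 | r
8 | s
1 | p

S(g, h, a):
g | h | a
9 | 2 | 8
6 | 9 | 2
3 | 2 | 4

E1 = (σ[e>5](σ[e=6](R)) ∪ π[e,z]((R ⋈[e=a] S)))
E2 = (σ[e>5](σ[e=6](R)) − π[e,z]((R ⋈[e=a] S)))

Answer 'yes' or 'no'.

E1 row counts bottom-up:
  R → 3
  σ[e=6](R) → 0
  σ[e>5](σ[e=6](R)) → 0
  R → 3
  S → 3
  (R ⋈[e=a] S) → 1
  π[e,z]((R ⋈[e=a] S)) → 1
  (σ[e>5](σ[e=6](R)) ∪ π[e,z]((R ⋈[e=a] S))) → 1
E2 row counts bottom-up:
  R → 3
  σ[e=6](R) → 0
  σ[e>5](σ[e=6](R)) → 0
  R → 3
  S → 3
  (R ⋈[e=a] S) → 1
  π[e,z]((R ⋈[e=a] S)) → 1
  (σ[e>5](σ[e=6](R)) − π[e,z]((R ⋈[e=a] S))) → 0

E1 result:
e | z
8 | s
E2 result:
e | z
(0 rows)
Witness: (8, 's') appears 1× in E1 but 0× in E2.

no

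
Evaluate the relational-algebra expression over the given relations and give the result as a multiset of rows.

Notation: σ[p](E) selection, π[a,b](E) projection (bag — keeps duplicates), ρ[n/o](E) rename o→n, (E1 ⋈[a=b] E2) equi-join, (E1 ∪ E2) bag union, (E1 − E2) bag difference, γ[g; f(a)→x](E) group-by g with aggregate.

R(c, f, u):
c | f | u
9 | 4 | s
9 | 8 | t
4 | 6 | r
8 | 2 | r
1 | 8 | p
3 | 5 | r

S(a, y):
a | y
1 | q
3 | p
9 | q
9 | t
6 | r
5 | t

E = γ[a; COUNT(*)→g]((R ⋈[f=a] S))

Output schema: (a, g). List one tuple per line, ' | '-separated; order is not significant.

Stepwise |·|:
  R → 6
  S → 6
  (R ⋈[f=a] S) → 2
  γ[a; COUNT(*)→g]((R ⋈[f=a] S)) → 2

== RESULT ==
a | g
5 | 1
6 | 1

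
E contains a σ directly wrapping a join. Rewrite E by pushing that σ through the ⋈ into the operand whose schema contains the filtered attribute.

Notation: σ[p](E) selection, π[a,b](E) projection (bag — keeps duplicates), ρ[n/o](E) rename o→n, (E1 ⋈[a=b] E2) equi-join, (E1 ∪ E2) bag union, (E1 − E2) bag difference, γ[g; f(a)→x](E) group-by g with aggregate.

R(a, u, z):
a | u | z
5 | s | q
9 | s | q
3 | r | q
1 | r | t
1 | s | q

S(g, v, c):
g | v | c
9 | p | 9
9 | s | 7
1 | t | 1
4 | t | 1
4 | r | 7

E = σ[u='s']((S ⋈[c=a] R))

σ filters on u, owned by the right side.
E' = (S ⋈[c=a] σ[u='s'](R))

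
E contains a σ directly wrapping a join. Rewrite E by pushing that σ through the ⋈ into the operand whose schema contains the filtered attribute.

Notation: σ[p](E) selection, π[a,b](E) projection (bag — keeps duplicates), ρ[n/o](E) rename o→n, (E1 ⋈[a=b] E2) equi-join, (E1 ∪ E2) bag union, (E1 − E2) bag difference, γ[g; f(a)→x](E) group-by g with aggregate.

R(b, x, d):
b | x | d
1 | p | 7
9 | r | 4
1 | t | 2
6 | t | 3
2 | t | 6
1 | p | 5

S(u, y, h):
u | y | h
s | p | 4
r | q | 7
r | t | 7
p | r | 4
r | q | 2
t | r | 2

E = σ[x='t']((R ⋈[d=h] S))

σ filters on x, owned by the left side.
E' = (σ[x='t'](R) ⋈[d=h] S)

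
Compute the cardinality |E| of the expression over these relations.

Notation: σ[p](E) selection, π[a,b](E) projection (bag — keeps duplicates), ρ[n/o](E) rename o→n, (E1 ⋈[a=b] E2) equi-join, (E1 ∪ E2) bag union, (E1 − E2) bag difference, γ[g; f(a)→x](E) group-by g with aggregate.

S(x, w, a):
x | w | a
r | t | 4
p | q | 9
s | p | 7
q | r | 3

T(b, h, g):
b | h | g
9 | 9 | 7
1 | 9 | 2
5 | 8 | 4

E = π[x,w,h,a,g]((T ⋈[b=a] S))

Row counts bottom-up:
  T → 3
  S → 4
  (T ⋈[b=a] S) → 1
  π[x,w,h,a,g]((T ⋈[b=a] S)) → 1

|E| = 1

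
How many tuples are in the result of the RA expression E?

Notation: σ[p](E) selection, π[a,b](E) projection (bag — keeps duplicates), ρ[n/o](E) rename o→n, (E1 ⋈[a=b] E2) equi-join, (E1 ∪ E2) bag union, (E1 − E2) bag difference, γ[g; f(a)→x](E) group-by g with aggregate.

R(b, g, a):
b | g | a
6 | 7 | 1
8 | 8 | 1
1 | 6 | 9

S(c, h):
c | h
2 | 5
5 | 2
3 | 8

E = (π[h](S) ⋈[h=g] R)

Per-node cardinality:
  S → 3
  π[h](S) → 3
  R → 3
  (π[h](S) ⋈[h=g] R) → 1

|E| = 1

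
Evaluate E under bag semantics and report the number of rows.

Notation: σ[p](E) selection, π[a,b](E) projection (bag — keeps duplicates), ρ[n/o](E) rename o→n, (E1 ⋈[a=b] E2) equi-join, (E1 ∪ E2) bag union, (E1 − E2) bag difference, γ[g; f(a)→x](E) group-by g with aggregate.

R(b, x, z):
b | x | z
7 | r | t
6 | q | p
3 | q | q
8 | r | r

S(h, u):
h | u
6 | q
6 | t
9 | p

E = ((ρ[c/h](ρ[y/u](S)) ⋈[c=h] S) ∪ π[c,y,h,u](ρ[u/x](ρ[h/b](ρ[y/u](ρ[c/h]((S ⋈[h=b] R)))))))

Per-node cardinality:
  S → 3
  ρ[y/u](S) → 3
  ρ[c/h](ρ[y/u](S)) → 3
  S → 3
  (ρ[c/h](ρ[y/u](S)) ⋈[c=h] S) → 5
  S → 3
  R → 4
  (S ⋈[h=b] R) → 2
  ρ[c/h]((S ⋈[h=b] R)) → 2
  ρ[y/u](ρ[c/h]((S ⋈[h=b] R))) → 2
  ρ[h/b](ρ[y/u](ρ[c/h]((S ⋈[h=b] R)))) → 2
  ρ[u/x](ρ[h/b](ρ[y/u](ρ[c/h]((S ⋈[h=b] R))))) → 2
  π[c,y,h,u](ρ[u/x](ρ[h/b](ρ[y/u](ρ[c/h]((S ⋈[h=b] R)))))) → 2
  ((ρ[c/h](ρ[y/u](S)) ⋈[c=h] S) ∪ π[c,y,h,u](ρ[u/x](ρ[h/b](ρ[y/u](ρ[c/h]((S ⋈[h=b] R))))))) → 7

|E| = 7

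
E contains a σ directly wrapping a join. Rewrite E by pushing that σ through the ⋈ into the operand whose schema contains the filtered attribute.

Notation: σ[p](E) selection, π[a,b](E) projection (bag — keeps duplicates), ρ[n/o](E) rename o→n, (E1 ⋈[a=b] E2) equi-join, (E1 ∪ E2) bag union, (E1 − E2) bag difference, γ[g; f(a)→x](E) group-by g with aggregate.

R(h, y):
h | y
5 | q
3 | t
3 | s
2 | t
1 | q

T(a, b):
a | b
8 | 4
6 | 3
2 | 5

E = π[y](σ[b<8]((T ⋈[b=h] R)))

σ filters on b, owned by the left side.
E' = π[y]((σ[b<8](T) ⋈[b=h] R))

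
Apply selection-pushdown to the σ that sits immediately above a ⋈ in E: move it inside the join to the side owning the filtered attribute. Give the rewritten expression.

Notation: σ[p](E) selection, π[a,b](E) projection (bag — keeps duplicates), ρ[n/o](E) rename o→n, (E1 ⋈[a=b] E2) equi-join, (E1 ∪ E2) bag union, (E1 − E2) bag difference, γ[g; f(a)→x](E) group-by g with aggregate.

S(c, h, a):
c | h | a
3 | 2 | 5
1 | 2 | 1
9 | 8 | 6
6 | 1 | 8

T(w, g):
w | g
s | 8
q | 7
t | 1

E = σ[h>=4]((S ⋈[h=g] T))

σ filters on h, owned by the left side.
E' = (σ[h>=4](S) ⋈[h=g] T)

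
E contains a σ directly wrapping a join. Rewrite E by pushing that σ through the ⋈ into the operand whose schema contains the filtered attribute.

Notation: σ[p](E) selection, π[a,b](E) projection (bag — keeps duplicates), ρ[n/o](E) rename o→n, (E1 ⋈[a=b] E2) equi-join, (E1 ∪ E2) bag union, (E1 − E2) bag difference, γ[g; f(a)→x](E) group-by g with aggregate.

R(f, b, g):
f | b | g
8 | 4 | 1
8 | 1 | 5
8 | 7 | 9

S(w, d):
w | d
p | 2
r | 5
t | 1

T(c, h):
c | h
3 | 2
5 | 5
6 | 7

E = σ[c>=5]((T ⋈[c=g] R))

σ filters on c, owned by the left side.
E' = (σ[c>=5](T) ⋈[c=g] R)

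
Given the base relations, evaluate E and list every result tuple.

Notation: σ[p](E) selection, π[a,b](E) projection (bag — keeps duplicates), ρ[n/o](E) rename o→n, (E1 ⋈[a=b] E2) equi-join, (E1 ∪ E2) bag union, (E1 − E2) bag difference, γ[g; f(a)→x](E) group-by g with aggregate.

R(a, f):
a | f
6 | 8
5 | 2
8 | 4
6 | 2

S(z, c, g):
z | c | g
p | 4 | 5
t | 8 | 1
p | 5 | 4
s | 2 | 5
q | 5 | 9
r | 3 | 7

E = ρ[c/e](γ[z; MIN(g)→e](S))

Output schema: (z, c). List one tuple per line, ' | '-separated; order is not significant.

Row counts bottom-up:
  S → 6
  γ[z; MIN(g)→e](S) → 5
  ρ[c/e](γ[z; MIN(g)→e](S)) → 5

== RESULT ==
z | c
p | 4
q | 9
r | 7
s | 5
t | 1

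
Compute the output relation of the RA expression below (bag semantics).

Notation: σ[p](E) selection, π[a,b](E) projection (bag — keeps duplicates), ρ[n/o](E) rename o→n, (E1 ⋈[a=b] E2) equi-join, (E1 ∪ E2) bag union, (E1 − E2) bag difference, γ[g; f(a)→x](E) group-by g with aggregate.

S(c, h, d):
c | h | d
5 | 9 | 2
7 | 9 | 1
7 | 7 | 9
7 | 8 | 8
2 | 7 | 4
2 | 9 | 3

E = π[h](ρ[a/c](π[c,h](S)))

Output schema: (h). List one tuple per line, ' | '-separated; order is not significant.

Subexpression sizes:
  S → 6
  π[c,h](S) → 6
  ρ[a/c](π[c,h](S)) → 6
  π[h](ρ[a/c](π[c,h](S))) → 6

== RESULT ==
h
7
7
8
9
9
9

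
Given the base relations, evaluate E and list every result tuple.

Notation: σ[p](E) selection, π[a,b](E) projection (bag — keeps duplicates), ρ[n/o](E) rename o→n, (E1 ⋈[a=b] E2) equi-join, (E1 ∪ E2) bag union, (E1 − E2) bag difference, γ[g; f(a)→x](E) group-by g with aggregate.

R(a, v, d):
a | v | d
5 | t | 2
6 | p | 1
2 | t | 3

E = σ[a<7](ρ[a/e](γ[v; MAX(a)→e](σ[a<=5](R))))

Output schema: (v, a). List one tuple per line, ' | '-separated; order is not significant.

Stepwise |·|:
  R → 3
  σ[a<=5](R) → 2
  γ[v; MAX(a)→e](σ[a<=5](R)) → 1
  ρ[a/e](γ[v; MAX(a)→e](σ[a<=5](R))) → 1
  σ[a<7](ρ[a/e](γ[v; MAX(a)→e](σ[a<=5](R)))) → 1

== RESULT ==
v | a
t | 5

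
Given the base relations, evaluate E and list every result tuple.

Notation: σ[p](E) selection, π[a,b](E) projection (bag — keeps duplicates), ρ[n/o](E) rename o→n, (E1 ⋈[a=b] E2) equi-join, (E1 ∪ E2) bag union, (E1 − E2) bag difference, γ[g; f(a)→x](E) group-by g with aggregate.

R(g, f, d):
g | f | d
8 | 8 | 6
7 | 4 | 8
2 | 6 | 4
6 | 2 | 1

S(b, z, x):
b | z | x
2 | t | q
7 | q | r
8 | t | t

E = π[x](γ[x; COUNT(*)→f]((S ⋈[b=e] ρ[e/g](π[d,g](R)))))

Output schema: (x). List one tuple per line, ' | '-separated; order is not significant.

Subexpression sizes:
  S → 3
  R → 4
  π[d,g](R) → 4
  ρ[e/g](π[d,g](R)) → 4
  (S ⋈[b=e] ρ[e/g](π[d,g](R))) → 3
  γ[x; COUNT(*)→f]((S ⋈[b=e] ρ[e/g](π[d,g](R)))) → 3
  π[x](γ[x; COUNT(*)→f]((S ⋈[b=e] ρ[e/g](π[d,g](R))))) → 3

== RESULT ==
x
q
r
t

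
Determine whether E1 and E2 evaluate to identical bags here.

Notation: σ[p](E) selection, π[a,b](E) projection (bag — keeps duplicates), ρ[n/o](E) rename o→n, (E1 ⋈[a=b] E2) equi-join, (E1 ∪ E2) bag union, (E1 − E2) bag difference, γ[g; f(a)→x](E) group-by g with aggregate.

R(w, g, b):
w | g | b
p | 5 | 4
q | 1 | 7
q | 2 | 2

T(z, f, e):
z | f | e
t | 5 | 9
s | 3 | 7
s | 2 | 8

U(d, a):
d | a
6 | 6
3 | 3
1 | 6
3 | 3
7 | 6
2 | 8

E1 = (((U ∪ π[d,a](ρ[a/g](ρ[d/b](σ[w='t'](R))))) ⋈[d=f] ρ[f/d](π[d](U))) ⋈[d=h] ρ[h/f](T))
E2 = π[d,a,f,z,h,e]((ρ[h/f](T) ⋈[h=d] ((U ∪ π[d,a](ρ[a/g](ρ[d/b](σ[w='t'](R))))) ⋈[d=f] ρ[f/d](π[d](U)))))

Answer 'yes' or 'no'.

E1 per-node cardinality:
  U → 6
  R → 3
  σ[w='t'](R) → 0
  ρ[d/b](σ[w='t'](R)) → 0
  ρ[a/g](ρ[d/b](σ[w='t'](R))) → 0
  π[d,a](ρ[a/g](ρ[d/b](σ[w='t'](R)))) → 0
  (U ∪ π[d,a](ρ[a/g](ρ[d/b](σ[w='t'](R))))) → 6
  U → 6
  π[d](U) → 6
  ρ[f/d](π[d](U)) → 6
  ((U ∪ π[d,a](ρ[a/g](ρ[d/b](σ[w='t'](R))))) ⋈[d=f] ρ[f/d](π[d](U))) → 8
  T → 3
  ρ[h/f](T) → 3
  (((U ∪ π[d,a](ρ[a/g](ρ[d/b](σ[w='t'](R))))) ⋈[d=f] ρ[f/d](π[d](U))) ⋈[d=h] ρ[h/f](T)) → 5
E2 per-node cardinality:
  T → 3
  ρ[h/f](T) → 3
  U → 6
  R → 3
  σ[w='t'](R) → 0
  ρ[d/b](σ[w='t'](R)) → 0
  ρ[a/g](ρ[d/b](σ[w='t'](R))) → 0
  π[d,a](ρ[a/g](ρ[d/b](σ[w='t'](R)))) → 0
  (U ∪ π[d,a](ρ[a/g](ρ[d/b](σ[w='t'](R))))) → 6
  U → 6
  π[d](U) → 6
  ρ[f/d](π[d](U)) → 6
  ((U ∪ π[d,a](ρ[a/g](ρ[d/b](σ[w='t'](R))))) ⋈[d=f] ρ[f/d](π[d](U))) → 8
  (ρ[h/f](T) ⋈[h=d] ((U ∪ π[d,a](ρ[a/g](ρ[d/b](σ[w='t'](R))))) ⋈[d=f] ρ[f/d](π[d](U)))) → 5
  π[d,a,f,z,h,e]((ρ[h/f](T) ⋈[h=d] ((U ∪ π[d,a](ρ[a/g](ρ[d/b](σ[w='t'](R))))) ⋈[d=f] ρ[f/d](π[d](U))))) → 5

E1 and E2 produce the same multiset:
d | a | f | z | h | e
2 | 8 | 2 | s | 2 | 8
3 | 3 | 3 | s | 3 | 7
3 | 3 | 3 | s | 3 | 7
3 | 3 | 3 | s | 3 | 7
3 | 3 | 3 | s | 3 | 7

yes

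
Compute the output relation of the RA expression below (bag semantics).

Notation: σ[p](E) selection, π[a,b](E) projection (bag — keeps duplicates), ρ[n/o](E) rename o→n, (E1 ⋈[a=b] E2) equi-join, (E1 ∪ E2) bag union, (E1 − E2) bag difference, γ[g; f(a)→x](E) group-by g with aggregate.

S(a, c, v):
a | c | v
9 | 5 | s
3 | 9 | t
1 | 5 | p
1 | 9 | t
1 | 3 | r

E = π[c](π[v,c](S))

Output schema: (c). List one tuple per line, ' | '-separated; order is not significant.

Subexpression sizes:
  S → 5
  π[v,c](S) → 5
  π[c](π[v,c](S)) → 5

== RESULT ==
c
3
5
5
9
9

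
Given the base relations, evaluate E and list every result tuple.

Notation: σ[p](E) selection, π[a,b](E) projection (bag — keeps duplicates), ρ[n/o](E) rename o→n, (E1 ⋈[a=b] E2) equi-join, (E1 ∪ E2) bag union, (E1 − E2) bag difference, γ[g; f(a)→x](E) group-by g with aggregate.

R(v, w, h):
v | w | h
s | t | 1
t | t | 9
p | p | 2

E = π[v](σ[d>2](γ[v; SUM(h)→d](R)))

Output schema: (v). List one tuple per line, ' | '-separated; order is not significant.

Subexpression sizes:
  R → 3
  γ[v; SUM(h)→d](R) → 3
  σ[d>2](γ[v; SUM(h)→d](R)) → 1
  π[v](σ[d>2](γ[v; SUM(h)→d](R))) → 1

== RESULT ==
v
t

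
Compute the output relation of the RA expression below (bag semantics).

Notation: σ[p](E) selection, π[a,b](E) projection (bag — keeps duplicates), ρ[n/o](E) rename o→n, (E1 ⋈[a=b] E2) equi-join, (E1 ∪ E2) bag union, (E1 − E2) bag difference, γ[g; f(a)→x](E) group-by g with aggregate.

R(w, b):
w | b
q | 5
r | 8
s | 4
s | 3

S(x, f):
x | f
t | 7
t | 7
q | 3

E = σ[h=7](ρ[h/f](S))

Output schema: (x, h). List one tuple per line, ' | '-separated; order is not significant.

Row counts bottom-up:
  S → 3
  ρ[h/f](S) → 3
  σ[h=7](ρ[h/f](S)) → 2

== RESULT ==
x | h
t | 7
t | 7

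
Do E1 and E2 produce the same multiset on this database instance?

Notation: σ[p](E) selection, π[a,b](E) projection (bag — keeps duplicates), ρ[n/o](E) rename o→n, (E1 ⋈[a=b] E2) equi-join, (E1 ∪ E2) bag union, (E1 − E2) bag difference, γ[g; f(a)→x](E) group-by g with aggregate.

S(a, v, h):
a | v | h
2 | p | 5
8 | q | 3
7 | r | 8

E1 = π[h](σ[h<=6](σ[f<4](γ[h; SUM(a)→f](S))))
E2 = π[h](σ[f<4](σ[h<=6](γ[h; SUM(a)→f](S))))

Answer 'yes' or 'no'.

E1 subexpression sizes:
  S → 3
  γ[h; SUM(a)→f](S) → 3
  σ[f<4](γ[h; SUM(a)→f](S)) → 1
  σ[h<=6](σ[f<4](γ[h; SUM(a)→f](S))) → 1
  π[h](σ[h<=6](σ[f<4](γ[h; SUM(a)→f](S)))) → 1
E2 subexpression sizes:
  S → 3
  γ[h; SUM(a)→f](S) → 3
  σ[h<=6](γ[h; SUM(a)→f](S)) → 2
  σ[f<4](σ[h<=6](γ[h; SUM(a)→f](S))) → 1
  π[h](σ[f<4](σ[h<=6](γ[h; SUM(a)→f](S)))) → 1

E1 and E2 produce the same multiset:
h
5

yes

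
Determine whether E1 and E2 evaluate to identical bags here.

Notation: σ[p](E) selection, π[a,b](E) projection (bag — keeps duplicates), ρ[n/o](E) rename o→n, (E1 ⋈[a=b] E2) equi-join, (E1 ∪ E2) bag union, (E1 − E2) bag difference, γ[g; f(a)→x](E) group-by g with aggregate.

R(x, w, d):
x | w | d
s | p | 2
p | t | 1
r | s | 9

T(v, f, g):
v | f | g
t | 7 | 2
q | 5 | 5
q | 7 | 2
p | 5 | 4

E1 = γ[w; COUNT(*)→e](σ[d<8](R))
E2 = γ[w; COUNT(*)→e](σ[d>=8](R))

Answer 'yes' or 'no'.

E1 row counts bottom-up:
  R → 3
  σ[d<8](R) → 2
  γ[w; COUNT(*)→e](σ[d<8](R)) → 2
E2 row counts bottom-up:
  R → 3
  σ[d>=8](R) → 1
  γ[w; COUNT(*)→e](σ[d>=8](R)) → 1

E1 result:
w | e
p | 1
t | 1
E2 result:
w | e
s | 1
Witness: ('s', 1) appears 0× in E1 but 1× in E2.

no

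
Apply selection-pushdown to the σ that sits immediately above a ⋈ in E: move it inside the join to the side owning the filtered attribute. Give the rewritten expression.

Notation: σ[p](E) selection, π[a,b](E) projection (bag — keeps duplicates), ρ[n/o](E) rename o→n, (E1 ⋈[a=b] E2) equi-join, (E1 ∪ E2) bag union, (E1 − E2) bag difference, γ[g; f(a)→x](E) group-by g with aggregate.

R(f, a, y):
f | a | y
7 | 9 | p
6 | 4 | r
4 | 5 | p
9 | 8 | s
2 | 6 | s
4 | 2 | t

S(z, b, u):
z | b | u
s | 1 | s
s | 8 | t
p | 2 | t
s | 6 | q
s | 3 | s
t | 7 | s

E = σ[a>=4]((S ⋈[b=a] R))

σ filters on a, owned by the right side.
E' = (S ⋈[b=a] σ[a>=4](R))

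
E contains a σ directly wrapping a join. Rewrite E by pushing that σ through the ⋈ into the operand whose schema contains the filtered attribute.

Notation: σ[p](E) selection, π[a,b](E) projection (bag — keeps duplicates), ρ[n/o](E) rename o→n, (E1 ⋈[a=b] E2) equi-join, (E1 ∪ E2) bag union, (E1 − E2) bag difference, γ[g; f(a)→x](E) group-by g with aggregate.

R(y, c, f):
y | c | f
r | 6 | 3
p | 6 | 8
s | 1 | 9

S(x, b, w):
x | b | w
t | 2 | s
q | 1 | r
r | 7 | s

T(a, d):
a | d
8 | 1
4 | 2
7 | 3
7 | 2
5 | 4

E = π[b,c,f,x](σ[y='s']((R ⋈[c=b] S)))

σ filters on y, owned by the left side.
E' = π[b,c,f,x]((σ[y='s'](R) ⋈[c=b] S))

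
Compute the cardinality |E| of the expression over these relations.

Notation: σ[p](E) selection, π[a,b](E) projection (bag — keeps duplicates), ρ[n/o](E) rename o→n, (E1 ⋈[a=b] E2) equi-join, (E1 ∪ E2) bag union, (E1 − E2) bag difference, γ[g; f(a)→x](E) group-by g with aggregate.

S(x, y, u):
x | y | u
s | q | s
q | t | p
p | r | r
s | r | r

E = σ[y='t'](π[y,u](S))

Per-node cardinality:
  S → 4
  π[y,u](S) → 4
  σ[y='t'](π[y,u](S)) → 1

|E| = 1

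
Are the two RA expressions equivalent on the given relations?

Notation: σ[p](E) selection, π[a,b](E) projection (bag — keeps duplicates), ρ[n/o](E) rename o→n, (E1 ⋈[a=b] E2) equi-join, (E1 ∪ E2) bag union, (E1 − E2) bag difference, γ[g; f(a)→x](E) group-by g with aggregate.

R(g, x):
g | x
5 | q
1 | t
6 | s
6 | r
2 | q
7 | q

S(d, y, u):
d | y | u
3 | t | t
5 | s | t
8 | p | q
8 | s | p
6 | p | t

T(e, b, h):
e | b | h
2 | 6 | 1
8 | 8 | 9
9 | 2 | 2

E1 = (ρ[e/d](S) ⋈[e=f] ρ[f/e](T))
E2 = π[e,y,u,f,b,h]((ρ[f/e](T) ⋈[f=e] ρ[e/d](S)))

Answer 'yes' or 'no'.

E1 row counts bottom-up:
  S → 5
  ρ[e/d](S) → 5
  T → 3
  ρ[f/e](T) → 3
  (ρ[e/d](S) ⋈[e=f] ρ[f/e](T)) → 2
E2 row counts bottom-up:
  T → 3
  ρ[f/e](T) → 3
  S → 5
  ρ[e/d](S) → 5
  (ρ[f/e](T) ⋈[f=e] ρ[e/d](S)) → 2
  π[e,y,u,f,b,h]((ρ[f/e](T) ⋈[f=e] ρ[e/d](S))) → 2

E1 and E2 produce the same multiset:
e | y | u | f | b | h
8 | p | q | 8 | 8 | 9
8 | s | p | 8 | 8 | 9

yes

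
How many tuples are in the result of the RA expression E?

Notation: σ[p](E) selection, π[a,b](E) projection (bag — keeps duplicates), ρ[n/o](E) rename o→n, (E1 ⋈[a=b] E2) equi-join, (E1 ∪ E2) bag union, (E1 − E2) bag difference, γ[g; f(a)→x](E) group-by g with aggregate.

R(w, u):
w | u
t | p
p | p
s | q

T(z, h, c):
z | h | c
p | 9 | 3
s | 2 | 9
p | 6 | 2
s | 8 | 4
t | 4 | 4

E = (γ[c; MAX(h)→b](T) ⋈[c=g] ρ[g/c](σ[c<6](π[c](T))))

Per-node cardinality:
  T → 5
  γ[c; MAX(h)→b](T) → 4
  T → 5
  π[c](T) → 5
  σ[c<6](π[c](T)) → 4
  ρ[g/c](σ[c<6](π[c](T))) → 4
  (γ[c; MAX(h)→b](T) ⋈[c=g] ρ[g/c](σ[c<6](π[c](T)))) → 4

|E| = 4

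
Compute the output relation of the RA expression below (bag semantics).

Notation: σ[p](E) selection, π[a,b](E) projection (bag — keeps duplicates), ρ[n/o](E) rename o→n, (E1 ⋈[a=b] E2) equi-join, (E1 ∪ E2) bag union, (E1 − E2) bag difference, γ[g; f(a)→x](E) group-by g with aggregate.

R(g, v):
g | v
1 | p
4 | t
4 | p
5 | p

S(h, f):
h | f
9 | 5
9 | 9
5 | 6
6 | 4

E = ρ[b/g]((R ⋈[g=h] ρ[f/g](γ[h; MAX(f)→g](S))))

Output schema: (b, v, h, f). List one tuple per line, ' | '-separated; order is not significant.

Per-node cardinality:
  R → 4
  S → 4
  γ[h; MAX(f)→g](S) → 3
  ρ[f/g](γ[h; MAX(f)→g](S)) → 3
  (R ⋈[g=h] ρ[f/g](γ[h; MAX(f)→g](S))) → 1
  ρ[b/g]((R ⋈[g=h] ρ[f/g](γ[h; MAX(f)→g](S)))) → 1

== RESULT ==
b | v | h | f
5 | p | 5 | 6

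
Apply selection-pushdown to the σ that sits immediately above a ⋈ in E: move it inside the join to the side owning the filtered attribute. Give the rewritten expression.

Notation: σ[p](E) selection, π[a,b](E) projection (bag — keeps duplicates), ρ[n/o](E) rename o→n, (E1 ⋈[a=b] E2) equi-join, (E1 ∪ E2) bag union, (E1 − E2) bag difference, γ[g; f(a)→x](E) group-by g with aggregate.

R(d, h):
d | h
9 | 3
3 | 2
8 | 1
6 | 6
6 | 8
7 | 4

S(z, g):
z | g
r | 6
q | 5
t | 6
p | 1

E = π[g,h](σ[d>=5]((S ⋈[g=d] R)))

σ filters on d, owned by the right side.
E' = π[g,h]((S ⋈[g=d] σ[d>=5](R)))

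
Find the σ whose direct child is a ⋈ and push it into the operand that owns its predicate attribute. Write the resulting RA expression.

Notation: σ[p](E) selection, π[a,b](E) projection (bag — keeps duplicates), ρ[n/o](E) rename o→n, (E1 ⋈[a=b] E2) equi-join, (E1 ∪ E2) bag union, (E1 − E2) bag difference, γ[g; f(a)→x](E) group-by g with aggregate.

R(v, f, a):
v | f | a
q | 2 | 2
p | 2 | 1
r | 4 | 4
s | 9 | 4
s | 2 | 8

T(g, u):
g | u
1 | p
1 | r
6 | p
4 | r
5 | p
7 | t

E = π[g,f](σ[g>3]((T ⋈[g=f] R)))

σ filters on g, owned by the left side.
E' = π[g,f]((σ[g>3](T) ⋈[g=f] R))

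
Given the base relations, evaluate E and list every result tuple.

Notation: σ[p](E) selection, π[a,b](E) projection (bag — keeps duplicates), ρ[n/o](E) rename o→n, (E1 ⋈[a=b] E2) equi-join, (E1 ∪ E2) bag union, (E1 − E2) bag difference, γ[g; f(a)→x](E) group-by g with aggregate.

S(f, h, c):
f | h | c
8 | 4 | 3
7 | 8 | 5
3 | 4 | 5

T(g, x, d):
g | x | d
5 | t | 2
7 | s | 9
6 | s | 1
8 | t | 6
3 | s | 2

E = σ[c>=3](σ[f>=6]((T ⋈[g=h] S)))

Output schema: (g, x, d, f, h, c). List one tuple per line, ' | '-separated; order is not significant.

Row counts bottom-up:
  T → 5
  S → 3
  (T ⋈[g=h] S) → 1
  σ[f>=6]((T ⋈[g=h] S)) → 1
  σ[c>=3](σ[f>=6]((T ⋈[g=h] S))) → 1

== RESULT ==
g | x | d | f | h | c
8 | t | 6 | 7 | 8 | 5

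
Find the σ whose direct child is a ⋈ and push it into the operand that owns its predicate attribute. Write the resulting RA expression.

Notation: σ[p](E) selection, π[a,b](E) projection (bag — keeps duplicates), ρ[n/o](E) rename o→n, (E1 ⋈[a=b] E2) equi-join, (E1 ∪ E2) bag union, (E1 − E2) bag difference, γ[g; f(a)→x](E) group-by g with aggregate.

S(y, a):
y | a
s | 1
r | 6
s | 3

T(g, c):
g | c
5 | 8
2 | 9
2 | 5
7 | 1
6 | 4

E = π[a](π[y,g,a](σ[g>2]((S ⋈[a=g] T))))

σ filters on g, owned by the right side.
E' = π[a](π[y,g,a]((S ⋈[a=g] σ[g>2](T))))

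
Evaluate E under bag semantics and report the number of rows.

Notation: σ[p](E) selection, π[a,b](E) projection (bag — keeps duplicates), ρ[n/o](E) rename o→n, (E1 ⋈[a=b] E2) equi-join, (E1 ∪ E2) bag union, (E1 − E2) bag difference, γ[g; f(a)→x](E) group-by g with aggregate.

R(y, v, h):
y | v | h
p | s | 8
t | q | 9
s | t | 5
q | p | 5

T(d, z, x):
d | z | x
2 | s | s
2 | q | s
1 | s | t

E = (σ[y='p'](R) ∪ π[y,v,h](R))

Per-node cardinality:
  R → 4
  σ[y='p'](R) → 1
  R → 4
  π[y,v,h](R) → 4
  (σ[y='p'](R) ∪ π[y,v,h](R)) → 5

|E| = 5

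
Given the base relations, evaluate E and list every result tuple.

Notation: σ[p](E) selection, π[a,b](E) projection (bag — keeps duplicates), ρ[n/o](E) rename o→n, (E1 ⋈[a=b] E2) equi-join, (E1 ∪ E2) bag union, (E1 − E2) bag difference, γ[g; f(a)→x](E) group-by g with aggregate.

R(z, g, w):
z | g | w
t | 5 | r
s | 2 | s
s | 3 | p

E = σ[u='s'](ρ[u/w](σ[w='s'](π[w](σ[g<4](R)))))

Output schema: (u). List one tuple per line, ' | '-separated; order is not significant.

Per-node cardinality:
  R → 3
  σ[g<4](R) → 2
  π[w](σ[g<4](R)) → 2
  σ[w='s'](π[w](σ[g<4](R))) → 1
  ρ[u/w](σ[w='s'](π[w](σ[g<4](R)))) → 1
  σ[u='s'](ρ[u/w](σ[w='s'](π[w](σ[g<4](R))))) → 1

== RESULT ==
u
s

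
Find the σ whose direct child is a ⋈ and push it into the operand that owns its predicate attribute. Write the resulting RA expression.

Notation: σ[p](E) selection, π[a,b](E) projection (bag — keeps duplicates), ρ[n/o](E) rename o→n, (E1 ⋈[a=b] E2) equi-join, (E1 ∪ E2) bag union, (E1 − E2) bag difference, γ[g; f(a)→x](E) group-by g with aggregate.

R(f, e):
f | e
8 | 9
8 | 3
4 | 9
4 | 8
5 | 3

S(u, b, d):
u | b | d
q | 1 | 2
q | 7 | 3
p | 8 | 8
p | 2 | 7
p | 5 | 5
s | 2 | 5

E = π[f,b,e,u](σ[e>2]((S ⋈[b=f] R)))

σ filters on e, owned by the right side.
E' = π[f,b,e,u]((S ⋈[b=f] σ[e>2](R)))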